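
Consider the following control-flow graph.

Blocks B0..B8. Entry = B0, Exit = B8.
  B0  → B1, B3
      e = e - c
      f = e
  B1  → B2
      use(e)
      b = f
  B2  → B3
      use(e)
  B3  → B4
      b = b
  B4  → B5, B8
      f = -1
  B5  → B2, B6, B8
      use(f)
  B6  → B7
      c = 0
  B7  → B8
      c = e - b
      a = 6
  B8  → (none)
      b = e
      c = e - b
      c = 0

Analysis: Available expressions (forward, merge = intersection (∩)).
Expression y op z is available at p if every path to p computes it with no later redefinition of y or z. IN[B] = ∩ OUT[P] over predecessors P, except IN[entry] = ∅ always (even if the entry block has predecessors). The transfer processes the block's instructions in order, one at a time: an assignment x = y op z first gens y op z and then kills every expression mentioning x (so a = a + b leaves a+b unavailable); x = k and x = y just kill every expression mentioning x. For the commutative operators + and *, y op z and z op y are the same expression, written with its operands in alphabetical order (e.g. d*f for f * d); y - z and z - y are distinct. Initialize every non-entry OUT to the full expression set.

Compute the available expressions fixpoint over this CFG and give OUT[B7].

Per-block solution:
  B0: | IN={} | OUT={}
  B1: | IN={} | OUT={}
  B2: | IN={} | OUT={}
  B3: | IN={} | OUT={}
  B4: | IN={} | OUT={}
  B5: | IN={} | OUT={}
  B6: | IN={} | OUT={}
  B7: | IN={} | OUT={e-b}
  B8: | IN={} | OUT={e-b}

Merge at B7: IN[B7] = OUT[B6] = {}
Applying B7's transfer function to that IN value gives OUT[B7] (row B7 above).

Answer: {e-b}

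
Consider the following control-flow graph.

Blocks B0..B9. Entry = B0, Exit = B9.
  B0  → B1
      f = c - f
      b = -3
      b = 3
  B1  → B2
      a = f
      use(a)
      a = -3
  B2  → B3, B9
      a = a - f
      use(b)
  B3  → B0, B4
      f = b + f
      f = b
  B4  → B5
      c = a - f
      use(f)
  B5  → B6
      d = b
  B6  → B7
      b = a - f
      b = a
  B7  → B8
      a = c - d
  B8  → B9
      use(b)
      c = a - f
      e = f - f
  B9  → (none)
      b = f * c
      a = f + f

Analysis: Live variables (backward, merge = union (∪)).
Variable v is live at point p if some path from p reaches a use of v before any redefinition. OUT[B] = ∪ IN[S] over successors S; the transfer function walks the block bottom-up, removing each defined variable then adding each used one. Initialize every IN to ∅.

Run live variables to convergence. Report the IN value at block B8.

Converged values:
  B0:   IN={c, f}   OUT={b, c, f}
  B1:   IN={b, c, f}   OUT={a, b, c, f}
  B2:   IN={a, b, c, f}   OUT={a, b, c, f}
  B3:   IN={a, b, c, f}   OUT={a, b, c, f}
  B4:   IN={a, b, f}   OUT={a, b, c, f}
  B5:   IN={a, b, c, f}   OUT={a, c, d, f}
  B6:   IN={a, c, d, f}   OUT={b, c, d, f}
  B7:   IN={b, c, d, f}   OUT={a, b, f}
  B8:   IN={a, b, f}   OUT={c, f}
  B9:   IN={c, f}   OUT={}

Merge at B8: OUT[B8] = IN[B9] = {c, f}
Applying B8's transfer function to that OUT value gives IN[B8] (row B8 above).

Answer: {a, b, f}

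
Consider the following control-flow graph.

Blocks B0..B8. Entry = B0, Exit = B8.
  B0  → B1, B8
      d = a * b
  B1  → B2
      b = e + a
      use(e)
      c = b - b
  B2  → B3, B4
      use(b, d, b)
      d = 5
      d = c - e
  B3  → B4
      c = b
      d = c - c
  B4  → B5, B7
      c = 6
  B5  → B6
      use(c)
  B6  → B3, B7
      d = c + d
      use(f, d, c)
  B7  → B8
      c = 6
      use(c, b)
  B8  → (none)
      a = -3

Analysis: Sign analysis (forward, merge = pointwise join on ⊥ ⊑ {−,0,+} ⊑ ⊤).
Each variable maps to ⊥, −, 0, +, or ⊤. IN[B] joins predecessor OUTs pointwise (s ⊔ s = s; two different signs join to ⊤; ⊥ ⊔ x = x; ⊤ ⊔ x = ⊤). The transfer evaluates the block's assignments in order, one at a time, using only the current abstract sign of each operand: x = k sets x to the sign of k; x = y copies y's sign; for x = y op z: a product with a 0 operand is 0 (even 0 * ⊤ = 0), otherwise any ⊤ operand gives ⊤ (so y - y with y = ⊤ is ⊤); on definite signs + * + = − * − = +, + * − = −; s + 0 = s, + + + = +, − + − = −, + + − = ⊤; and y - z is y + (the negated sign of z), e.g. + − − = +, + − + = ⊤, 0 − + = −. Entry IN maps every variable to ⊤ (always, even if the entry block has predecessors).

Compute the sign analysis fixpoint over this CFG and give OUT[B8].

Per-block solution:
  B0:  IN=(all ⊤)  OUT=(all ⊤)
  B1:  IN=(all ⊤)  OUT=(all ⊤)
  B2:  IN=(all ⊤)  OUT=(all ⊤)
  B3:  IN=(all ⊤)  OUT=(all ⊤)
  B4:  IN=(all ⊤)  OUT={c:+; rest ⊤}
  B5:  IN={c:+; rest ⊤}  OUT={c:+; rest ⊤}
  B6:  IN={c:+; rest ⊤}  OUT={c:+; rest ⊤}
  B7:  IN={c:+; rest ⊤}  OUT={c:+; rest ⊤}
  B8:  IN=(all ⊤)  OUT={a:-; rest ⊤}

Merge at B8: IN[B8] = OUT[B0] ⊔ OUT[B7] = {a: ⊤, b: ⊤, c: ⊤, d: ⊤, e: ⊤, f: ⊤}
Applying B8's transfer function to that IN value gives OUT[B8] (row B8 above).

Answer: {a: -, b: ⊤, c: ⊤, d: ⊤, e: ⊤, f: ⊤}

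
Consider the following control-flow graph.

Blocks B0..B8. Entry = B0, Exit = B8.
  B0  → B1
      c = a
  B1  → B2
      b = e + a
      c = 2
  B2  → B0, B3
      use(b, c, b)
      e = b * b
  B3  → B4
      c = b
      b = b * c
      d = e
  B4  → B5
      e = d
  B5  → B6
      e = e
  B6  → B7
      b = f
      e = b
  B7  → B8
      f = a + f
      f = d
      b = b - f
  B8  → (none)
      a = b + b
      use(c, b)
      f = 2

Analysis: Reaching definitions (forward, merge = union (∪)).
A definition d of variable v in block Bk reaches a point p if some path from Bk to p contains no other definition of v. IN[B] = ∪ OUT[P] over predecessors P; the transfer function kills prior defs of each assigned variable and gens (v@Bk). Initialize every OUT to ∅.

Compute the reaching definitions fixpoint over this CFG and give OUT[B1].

Converged values:
  B0:  IN={b@B1, c@B1, e@B2}  OUT={b@B1, c@B0, e@B2}
  B1:  IN={b@B1, c@B0, e@B2}  OUT={b@B1, c@B1, e@B2}
  B2:  IN={b@B1, c@B1, e@B2}  OUT={b@B1, c@B1, e@B2}
  B3:  IN={b@B1, c@B1, e@B2}  OUT={b@B3, c@B3, d@B3, e@B2}
  B4:  IN={b@B3, c@B3, d@B3, e@B2}  OUT={b@B3, c@B3, d@B3, e@B4}
  B5:  IN={b@B3, c@B3, d@B3, e@B4}  OUT={b@B3, c@B3, d@B3, e@B5}
  B6:  IN={b@B3, c@B3, d@B3, e@B5}  OUT={b@B6, c@B3, d@B3, e@B6}
  B7:  IN={b@B6, c@B3, d@B3, e@B6}  OUT={b@B7, c@B3, d@B3, e@B6, f@B7}
  B8:  IN={b@B7, c@B3, d@B3, e@B6, f@B7}  OUT={a@B8, b@B7, c@B3, d@B3, e@B6, f@B8}

Merge at B1: IN[B1] = OUT[B0] = {b@B1, c@B0, e@B2}
Applying B1's transfer function to that IN value gives OUT[B1] (row B1 above).

Answer: {b@B1, c@B1, e@B2}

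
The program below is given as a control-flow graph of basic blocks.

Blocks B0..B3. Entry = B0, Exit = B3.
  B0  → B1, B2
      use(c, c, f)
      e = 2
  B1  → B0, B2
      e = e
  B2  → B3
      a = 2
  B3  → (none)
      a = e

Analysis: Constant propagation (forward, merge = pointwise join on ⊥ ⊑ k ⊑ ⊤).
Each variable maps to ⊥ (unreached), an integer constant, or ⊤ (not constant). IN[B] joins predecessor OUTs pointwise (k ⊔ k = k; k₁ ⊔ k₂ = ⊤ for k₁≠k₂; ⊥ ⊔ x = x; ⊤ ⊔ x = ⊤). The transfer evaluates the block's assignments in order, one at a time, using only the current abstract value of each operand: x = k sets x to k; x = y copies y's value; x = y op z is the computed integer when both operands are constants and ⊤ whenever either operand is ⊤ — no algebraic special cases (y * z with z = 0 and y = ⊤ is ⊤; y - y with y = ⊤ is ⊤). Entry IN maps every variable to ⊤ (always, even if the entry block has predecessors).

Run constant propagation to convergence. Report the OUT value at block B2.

Converged values:
  B0:  IN=(all ⊤)  OUT={e:2; rest ⊤}
  B1:  IN={e:2; rest ⊤}  OUT={e:2; rest ⊤}
  B2:  IN={e:2; rest ⊤}  OUT={a:2, e:2; rest ⊤}
  B3:  IN={a:2, e:2; rest ⊤}  OUT={a:2, e:2; rest ⊤}

Merge at B2: IN[B2] = OUT[B0] ⊔ OUT[B1] = {a: ⊤, b: ⊤, c: ⊤, d: ⊤, e: 2, f: ⊤}
Applying B2's transfer function to that IN value gives OUT[B2] (row B2 above).

Answer: {a: 2, b: ⊤, c: ⊤, d: ⊤, e: 2, f: ⊤}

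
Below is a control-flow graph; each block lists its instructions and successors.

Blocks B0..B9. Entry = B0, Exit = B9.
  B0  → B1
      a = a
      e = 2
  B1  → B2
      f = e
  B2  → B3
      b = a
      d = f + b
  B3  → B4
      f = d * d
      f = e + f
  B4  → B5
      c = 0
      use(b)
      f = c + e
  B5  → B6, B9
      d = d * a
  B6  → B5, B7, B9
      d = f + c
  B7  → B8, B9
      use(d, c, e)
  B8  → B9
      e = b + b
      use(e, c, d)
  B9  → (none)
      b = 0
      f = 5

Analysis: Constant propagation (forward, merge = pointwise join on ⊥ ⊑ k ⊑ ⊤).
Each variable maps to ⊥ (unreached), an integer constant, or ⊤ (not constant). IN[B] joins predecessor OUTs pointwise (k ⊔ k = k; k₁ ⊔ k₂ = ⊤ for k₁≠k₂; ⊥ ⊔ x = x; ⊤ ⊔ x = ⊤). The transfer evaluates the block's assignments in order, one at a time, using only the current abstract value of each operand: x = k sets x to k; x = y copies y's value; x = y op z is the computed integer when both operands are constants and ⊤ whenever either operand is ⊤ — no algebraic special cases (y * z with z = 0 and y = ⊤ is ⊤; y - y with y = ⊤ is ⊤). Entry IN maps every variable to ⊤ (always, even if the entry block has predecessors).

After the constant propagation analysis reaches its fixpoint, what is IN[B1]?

Converged values:
  B0:   IN=(all ⊤)   OUT={e:2; rest ⊤}
  B1:   IN={e:2; rest ⊤}   OUT={e:2, f:2; rest ⊤}
  B2:   IN={e:2, f:2; rest ⊤}   OUT={e:2, f:2; rest ⊤}
  B3:   IN={e:2, f:2; rest ⊤}   OUT={e:2; rest ⊤}
  B4:   IN={e:2; rest ⊤}   OUT={c:0, e:2, f:2; rest ⊤}
  B5:   IN={c:0, e:2, f:2; rest ⊤}   OUT={c:0, e:2, f:2; rest ⊤}
  B6:   IN={c:0, e:2, f:2; rest ⊤}   OUT={c:0, d:2, e:2, f:2; rest ⊤}
  B7:   IN={c:0, d:2, e:2, f:2; rest ⊤}   OUT={c:0, d:2, e:2, f:2; rest ⊤}
  B8:   IN={c:0, d:2, e:2, f:2; rest ⊤}   OUT={c:0, d:2, f:2; rest ⊤}
  B9:   IN={c:0, f:2; rest ⊤}   OUT={b:0, c:0, f:5; rest ⊤}

Merge at B1: IN[B1] = OUT[B0] = {a: ⊤, b: ⊤, c: ⊤, d: ⊤, e: 2, f: ⊤}

Answer: {a: ⊤, b: ⊤, c: ⊤, d: ⊤, e: 2, f: ⊤}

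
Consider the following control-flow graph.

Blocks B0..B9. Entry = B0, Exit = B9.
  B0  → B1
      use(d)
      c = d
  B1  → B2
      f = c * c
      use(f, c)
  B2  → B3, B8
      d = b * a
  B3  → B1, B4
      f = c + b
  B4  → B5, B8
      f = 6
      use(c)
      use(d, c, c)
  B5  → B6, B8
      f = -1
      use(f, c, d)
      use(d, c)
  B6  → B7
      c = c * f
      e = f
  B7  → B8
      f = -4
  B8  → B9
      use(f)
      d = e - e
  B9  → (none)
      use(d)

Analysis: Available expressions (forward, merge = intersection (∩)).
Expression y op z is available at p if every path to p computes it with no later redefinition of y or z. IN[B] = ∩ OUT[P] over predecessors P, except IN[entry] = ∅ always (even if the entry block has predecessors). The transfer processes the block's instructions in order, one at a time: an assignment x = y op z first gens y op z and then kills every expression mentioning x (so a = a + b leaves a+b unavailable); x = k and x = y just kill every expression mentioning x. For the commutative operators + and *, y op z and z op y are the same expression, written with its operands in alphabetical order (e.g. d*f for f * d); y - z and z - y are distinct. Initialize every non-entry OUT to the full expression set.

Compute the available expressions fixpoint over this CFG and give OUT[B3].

Converged values:
  B0:  IN={}  OUT={}
  B1:  IN={}  OUT={c*c}
  B2:  IN={c*c}  OUT={a*b, c*c}
  B3:  IN={a*b, c*c}  OUT={a*b, b+c, c*c}
  B4:  IN={a*b, b+c, c*c}  OUT={a*b, b+c, c*c}
  B5:  IN={a*b, b+c, c*c}  OUT={a*b, b+c, c*c}
  B6:  IN={a*b, b+c, c*c}  OUT={a*b}
  B7:  IN={a*b}  OUT={a*b}
  B8:  IN={a*b}  OUT={a*b, e-e}
  B9:  IN={a*b, e-e}  OUT={a*b, e-e}

Merge at B3: IN[B3] = OUT[B2] = {a*b, c*c}
Applying B3's transfer function to that IN value gives OUT[B3] (row B3 above).

Answer: {a*b, b+c, c*c}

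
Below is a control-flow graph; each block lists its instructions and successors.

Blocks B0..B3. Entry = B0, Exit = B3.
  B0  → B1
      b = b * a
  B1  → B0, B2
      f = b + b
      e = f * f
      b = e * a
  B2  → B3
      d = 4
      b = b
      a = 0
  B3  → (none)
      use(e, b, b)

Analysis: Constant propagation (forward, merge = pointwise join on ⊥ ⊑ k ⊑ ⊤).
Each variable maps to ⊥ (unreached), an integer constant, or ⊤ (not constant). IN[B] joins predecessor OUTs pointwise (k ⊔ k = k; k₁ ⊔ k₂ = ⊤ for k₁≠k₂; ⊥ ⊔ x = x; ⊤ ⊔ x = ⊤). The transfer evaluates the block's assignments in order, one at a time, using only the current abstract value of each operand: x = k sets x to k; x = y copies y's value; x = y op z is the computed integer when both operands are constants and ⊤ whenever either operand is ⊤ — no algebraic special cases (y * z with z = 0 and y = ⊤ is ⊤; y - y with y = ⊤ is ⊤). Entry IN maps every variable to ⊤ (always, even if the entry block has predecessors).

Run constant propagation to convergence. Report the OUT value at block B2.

Fixpoint table:
  B0:  IN=(all ⊤)  OUT=(all ⊤)
  B1:  IN=(all ⊤)  OUT=(all ⊤)
  B2:  IN=(all ⊤)  OUT={a:0, d:4; rest ⊤}
  B3:  IN={a:0, d:4; rest ⊤}  OUT={a:0, d:4; rest ⊤}

Merge at B2: IN[B2] = OUT[B1] = {a: ⊤, b: ⊤, c: ⊤, d: ⊤, e: ⊤, f: ⊤}
Applying B2's transfer function to that IN value gives OUT[B2] (row B2 above).

Answer: {a: 0, b: ⊤, c: ⊤, d: 4, e: ⊤, f: ⊤}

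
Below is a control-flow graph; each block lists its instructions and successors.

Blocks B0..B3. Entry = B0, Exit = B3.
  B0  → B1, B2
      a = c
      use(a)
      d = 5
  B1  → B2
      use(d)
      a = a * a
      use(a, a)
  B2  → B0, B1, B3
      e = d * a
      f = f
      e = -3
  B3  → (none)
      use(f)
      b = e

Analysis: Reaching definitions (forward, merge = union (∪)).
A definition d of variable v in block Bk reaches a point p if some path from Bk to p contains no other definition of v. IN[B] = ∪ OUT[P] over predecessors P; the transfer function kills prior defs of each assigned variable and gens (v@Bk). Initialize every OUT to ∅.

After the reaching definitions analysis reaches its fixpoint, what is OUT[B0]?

Per-block solution:
  B0:  IN={a@B0, a@B1, d@B0, e@B2, f@B2}  OUT={a@B0, d@B0, e@B2, f@B2}
  B1:  IN={a@B0, a@B1, d@B0, e@B2, f@B2}  OUT={a@B1, d@B0, e@B2, f@B2}
  B2:  IN={a@B0, a@B1, d@B0, e@B2, f@B2}  OUT={a@B0, a@B1, d@B0, e@B2, f@B2}
  B3:  IN={a@B0, a@B1, d@B0, e@B2, f@B2}  OUT={a@B0, a@B1, b@B3, d@B0, e@B2, f@B2}

Merge at B0 (entry node, so the boundary value {} is joined with the incoming edge(s)): IN[B0] = {} ⊔ OUT[B2] = {a@B0, a@B1, d@B0, e@B2, f@B2}
Applying B0's transfer function to that IN value gives OUT[B0] (row B0 above).

Answer: {a@B0, d@B0, e@B2, f@B2}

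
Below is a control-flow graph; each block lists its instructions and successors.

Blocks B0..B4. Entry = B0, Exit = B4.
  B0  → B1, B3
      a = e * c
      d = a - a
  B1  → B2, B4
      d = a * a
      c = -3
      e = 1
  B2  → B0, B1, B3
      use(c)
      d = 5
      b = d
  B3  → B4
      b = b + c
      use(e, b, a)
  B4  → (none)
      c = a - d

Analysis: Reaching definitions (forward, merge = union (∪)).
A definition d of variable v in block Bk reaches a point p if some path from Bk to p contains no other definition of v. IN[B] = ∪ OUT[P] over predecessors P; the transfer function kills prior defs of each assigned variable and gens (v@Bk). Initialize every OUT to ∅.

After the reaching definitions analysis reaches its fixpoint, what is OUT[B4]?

Answer: {a@B0, b@B2, b@B3, c@B4, d@B0, d@B1, d@B2, e@B1}

Working:
Per-block solution:
  B0:   IN={a@B0, b@B2, c@B1, d@B2, e@B1}   OUT={a@B0, b@B2, c@B1, d@B0, e@B1}
  B1:   IN={a@B0, b@B2, c@B1, d@B0, d@B2, e@B1}   OUT={a@B0, b@B2, c@B1, d@B1, e@B1}
  B2:   IN={a@B0, b@B2, c@B1, d@B1, e@B1}   OUT={a@B0, b@B2, c@B1, d@B2, e@B1}
  B3:   IN={a@B0, b@B2, c@B1, d@B0, d@B2, e@B1}   OUT={a@B0, b@B3, c@B1, d@B0, d@B2, e@B1}
  B4:   IN={a@B0, b@B2, b@B3, c@B1, d@B0, d@B1, d@B2, e@B1}   OUT={a@B0, b@B2, b@B3, c@B4, d@B0, d@B1, d@B2, e@B1}

Merge at B4: IN[B4] = OUT[B1] ⊔ OUT[B3] = {a@B0, b@B2, b@B3, c@B1, d@B0, d@B1, d@B2, e@B1}
Applying B4's transfer function to that IN value gives OUT[B4] (row B4 above).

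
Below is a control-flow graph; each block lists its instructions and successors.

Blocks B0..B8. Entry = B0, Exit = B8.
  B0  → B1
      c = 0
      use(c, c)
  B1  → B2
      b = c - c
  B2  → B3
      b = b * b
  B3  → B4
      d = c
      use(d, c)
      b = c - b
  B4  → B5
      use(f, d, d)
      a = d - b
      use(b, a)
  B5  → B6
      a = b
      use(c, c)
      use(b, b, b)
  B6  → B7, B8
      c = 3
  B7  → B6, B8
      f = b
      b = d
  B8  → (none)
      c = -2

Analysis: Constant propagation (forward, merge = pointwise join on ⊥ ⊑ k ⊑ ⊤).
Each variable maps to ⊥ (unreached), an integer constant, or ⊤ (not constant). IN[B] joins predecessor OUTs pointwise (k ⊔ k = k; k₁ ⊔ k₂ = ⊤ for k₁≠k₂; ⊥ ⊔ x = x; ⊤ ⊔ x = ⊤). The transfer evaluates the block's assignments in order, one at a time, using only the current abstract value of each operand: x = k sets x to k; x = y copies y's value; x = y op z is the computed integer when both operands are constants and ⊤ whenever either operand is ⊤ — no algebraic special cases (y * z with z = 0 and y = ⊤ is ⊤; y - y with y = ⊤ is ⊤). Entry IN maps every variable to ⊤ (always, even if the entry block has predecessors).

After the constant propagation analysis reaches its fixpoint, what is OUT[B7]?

Answer: {a: 0, b: 0, c: 3, d: 0, e: ⊤, f: 0}

Derivation:
Per-block solution:
  B0:   IN=(all ⊤)   OUT={c:0; rest ⊤}
  B1:   IN={c:0; rest ⊤}   OUT={b:0, c:0; rest ⊤}
  B2:   IN={b:0, c:0; rest ⊤}   OUT={b:0, c:0; rest ⊤}
  B3:   IN={b:0, c:0; rest ⊤}   OUT={b:0, c:0, d:0; rest ⊤}
  B4:   IN={b:0, c:0, d:0; rest ⊤}   OUT={a:0, b:0, c:0, d:0; rest ⊤}
  B5:   IN={a:0, b:0, c:0, d:0; rest ⊤}   OUT={a:0, b:0, c:0, d:0; rest ⊤}
  B6:   IN={a:0, b:0, d:0; rest ⊤}   OUT={a:0, b:0, c:3, d:0; rest ⊤}
  B7:   IN={a:0, b:0, c:3, d:0; rest ⊤}   OUT={a:0, b:0, c:3, d:0, f:0; rest ⊤}
  B8:   IN={a:0, b:0, c:3, d:0; rest ⊤}   OUT={a:0, b:0, c:-2, d:0; rest ⊤}

Merge at B7: IN[B7] = OUT[B6] = {a: 0, b: 0, c: 3, d: 0, e: ⊤, f: ⊤}
Applying B7's transfer function to that IN value gives OUT[B7] (row B7 above).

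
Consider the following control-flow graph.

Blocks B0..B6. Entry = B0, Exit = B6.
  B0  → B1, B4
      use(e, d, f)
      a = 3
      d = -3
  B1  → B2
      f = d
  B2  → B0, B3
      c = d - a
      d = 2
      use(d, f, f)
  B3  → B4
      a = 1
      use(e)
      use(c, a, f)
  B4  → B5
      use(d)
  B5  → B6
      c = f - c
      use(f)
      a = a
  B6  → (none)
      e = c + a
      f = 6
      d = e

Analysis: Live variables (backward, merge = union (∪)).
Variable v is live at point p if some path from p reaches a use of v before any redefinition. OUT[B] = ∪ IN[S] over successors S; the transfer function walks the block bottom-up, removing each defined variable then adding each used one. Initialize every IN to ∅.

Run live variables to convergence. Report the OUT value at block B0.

Answer: {a, c, d, e, f}

Working:
Per-block solution:
  B0:  IN={c, d, e, f}  OUT={a, c, d, e, f}
  B1:  IN={a, d, e}  OUT={a, d, e, f}
  B2:  IN={a, d, e, f}  OUT={c, d, e, f}
  B3:  IN={c, d, e, f}  OUT={a, c, d, f}
  B4:  IN={a, c, d, f}  OUT={a, c, f}
  B5:  IN={a, c, f}  OUT={a, c}
  B6:  IN={a, c}  OUT={}

Merge at B0: OUT[B0] = IN[B1] ⊔ IN[B4] = {a, c, d, e, f}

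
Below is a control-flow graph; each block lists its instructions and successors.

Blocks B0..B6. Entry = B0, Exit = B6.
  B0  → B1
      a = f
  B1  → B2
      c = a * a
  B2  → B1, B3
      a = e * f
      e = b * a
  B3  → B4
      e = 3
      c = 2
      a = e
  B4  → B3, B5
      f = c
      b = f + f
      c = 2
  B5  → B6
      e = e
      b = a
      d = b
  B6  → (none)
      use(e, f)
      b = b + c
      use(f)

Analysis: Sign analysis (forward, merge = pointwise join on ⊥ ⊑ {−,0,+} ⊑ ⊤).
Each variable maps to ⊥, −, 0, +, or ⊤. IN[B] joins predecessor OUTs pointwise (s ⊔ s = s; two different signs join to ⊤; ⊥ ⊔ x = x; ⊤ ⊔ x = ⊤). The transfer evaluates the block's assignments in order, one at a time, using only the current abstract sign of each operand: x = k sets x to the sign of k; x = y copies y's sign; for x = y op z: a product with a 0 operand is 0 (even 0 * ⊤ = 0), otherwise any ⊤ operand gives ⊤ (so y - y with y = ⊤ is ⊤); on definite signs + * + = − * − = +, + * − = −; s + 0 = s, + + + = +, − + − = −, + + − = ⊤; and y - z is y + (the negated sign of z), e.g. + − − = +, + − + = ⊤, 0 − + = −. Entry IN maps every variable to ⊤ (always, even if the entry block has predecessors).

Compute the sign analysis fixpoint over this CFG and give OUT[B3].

Answer: {a: +, b: ⊤, c: +, d: ⊤, e: +, f: ⊤}

Working:
Converged values:
  B0:  IN=(all ⊤)  OUT=(all ⊤)
  B1:  IN=(all ⊤)  OUT=(all ⊤)
  B2:  IN=(all ⊤)  OUT=(all ⊤)
  B3:  IN=(all ⊤)  OUT={a:+, c:+, e:+; rest ⊤}
  B4:  IN={a:+, c:+, e:+; rest ⊤}  OUT={a:+, b:+, c:+, e:+, f:+; rest ⊤}
  B5:  IN={a:+, b:+, c:+, e:+, f:+; rest ⊤}  OUT={a:+, b:+, c:+, d:+, e:+, f:+; rest ⊤}
  B6:  IN={a:+, b:+, c:+, d:+, e:+, f:+; rest ⊤}  OUT={a:+, b:+, c:+, d:+, e:+, f:+; rest ⊤}

Merge at B3: IN[B3] = OUT[B2] ⊔ OUT[B4] = {a: ⊤, b: ⊤, c: ⊤, d: ⊤, e: ⊤, f: ⊤}
Applying B3's transfer function to that IN value gives OUT[B3] (row B3 above).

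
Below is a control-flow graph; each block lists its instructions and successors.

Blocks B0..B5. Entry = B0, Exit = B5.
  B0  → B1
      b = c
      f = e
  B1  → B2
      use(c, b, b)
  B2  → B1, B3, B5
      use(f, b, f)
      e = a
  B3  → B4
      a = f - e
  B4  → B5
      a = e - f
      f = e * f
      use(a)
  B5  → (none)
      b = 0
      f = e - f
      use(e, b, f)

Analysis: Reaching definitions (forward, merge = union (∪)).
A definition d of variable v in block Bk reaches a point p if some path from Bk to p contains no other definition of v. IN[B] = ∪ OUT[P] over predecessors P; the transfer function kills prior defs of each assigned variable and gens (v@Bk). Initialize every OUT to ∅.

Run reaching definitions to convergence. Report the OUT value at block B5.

Per-block solution:
  B0:   IN={}   OUT={b@B0, f@B0}
  B1:   IN={b@B0, e@B2, f@B0}   OUT={b@B0, e@B2, f@B0}
  B2:   IN={b@B0, e@B2, f@B0}   OUT={b@B0, e@B2, f@B0}
  B3:   IN={b@B0, e@B2, f@B0}   OUT={a@B3, b@B0, e@B2, f@B0}
  B4:   IN={a@B3, b@B0, e@B2, f@B0}   OUT={a@B4, b@B0, e@B2, f@B4}
  B5:   IN={a@B4, b@B0, e@B2, f@B0, f@B4}   OUT={a@B4, b@B5, e@B2, f@B5}

Merge at B5: IN[B5] = OUT[B2] ⊔ OUT[B4] = {a@B4, b@B0, e@B2, f@B0, f@B4}
Applying B5's transfer function to that IN value gives OUT[B5] (row B5 above).

Answer: {a@B4, b@B5, e@B2, f@B5}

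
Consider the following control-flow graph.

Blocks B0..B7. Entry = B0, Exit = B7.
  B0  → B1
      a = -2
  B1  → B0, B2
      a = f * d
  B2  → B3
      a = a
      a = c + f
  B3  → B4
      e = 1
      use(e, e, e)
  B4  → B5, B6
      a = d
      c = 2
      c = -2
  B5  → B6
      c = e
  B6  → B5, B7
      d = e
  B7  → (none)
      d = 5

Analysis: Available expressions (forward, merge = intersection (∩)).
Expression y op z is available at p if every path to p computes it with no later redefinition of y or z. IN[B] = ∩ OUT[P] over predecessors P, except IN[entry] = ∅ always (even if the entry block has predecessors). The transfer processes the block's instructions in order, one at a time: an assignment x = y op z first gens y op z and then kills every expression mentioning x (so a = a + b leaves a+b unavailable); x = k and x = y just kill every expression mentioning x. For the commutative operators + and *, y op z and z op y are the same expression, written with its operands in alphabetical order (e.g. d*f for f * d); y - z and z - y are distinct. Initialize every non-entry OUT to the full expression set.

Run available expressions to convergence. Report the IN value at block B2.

Converged values:
  B0: | IN={} | OUT={}
  B1: | IN={} | OUT={d*f}
  B2: | IN={d*f} | OUT={c+f, d*f}
  B3: | IN={c+f, d*f} | OUT={c+f, d*f}
  B4: | IN={c+f, d*f} | OUT={d*f}
  B5: | IN={} | OUT={}
  B6: | IN={} | OUT={}
  B7: | IN={} | OUT={}

Merge at B2: IN[B2] = OUT[B1] = {d*f}

Answer: {d*f}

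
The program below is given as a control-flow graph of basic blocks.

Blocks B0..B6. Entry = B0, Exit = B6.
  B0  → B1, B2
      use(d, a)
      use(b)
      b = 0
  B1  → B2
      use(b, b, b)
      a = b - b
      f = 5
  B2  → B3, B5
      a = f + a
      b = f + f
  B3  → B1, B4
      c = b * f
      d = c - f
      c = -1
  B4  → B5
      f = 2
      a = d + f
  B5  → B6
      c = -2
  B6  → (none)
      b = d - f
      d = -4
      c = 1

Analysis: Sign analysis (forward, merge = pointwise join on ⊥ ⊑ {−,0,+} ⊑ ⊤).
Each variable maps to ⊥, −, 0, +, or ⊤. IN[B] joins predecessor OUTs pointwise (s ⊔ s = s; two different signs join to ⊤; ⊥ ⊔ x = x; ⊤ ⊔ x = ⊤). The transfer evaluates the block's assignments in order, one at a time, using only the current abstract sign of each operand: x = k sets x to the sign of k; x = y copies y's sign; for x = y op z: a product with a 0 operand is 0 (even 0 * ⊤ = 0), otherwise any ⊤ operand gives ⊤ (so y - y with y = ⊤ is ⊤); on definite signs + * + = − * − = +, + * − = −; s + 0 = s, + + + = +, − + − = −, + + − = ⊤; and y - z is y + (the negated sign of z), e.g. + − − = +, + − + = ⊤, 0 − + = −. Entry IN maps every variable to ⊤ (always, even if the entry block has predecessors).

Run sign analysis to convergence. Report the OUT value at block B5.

Answer: {a: ⊤, b: ⊤, c: -, d: ⊤, e: ⊤, f: ⊤}

Derivation:
Per-block solution:
  B0:  IN=(all ⊤)  OUT={b:0; rest ⊤}
  B1:  IN=(all ⊤)  OUT={f:+; rest ⊤}
  B2:  IN=(all ⊤)  OUT=(all ⊤)
  B3:  IN=(all ⊤)  OUT={c:-; rest ⊤}
  B4:  IN={c:-; rest ⊤}  OUT={c:-, f:+; rest ⊤}
  B5:  IN=(all ⊤)  OUT={c:-; rest ⊤}
  B6:  IN={c:-; rest ⊤}  OUT={c:+, d:-; rest ⊤}

Merge at B5: IN[B5] = OUT[B2] ⊔ OUT[B4] = {a: ⊤, b: ⊤, c: ⊤, d: ⊤, e: ⊤, f: ⊤}
Applying B5's transfer function to that IN value gives OUT[B5] (row B5 above).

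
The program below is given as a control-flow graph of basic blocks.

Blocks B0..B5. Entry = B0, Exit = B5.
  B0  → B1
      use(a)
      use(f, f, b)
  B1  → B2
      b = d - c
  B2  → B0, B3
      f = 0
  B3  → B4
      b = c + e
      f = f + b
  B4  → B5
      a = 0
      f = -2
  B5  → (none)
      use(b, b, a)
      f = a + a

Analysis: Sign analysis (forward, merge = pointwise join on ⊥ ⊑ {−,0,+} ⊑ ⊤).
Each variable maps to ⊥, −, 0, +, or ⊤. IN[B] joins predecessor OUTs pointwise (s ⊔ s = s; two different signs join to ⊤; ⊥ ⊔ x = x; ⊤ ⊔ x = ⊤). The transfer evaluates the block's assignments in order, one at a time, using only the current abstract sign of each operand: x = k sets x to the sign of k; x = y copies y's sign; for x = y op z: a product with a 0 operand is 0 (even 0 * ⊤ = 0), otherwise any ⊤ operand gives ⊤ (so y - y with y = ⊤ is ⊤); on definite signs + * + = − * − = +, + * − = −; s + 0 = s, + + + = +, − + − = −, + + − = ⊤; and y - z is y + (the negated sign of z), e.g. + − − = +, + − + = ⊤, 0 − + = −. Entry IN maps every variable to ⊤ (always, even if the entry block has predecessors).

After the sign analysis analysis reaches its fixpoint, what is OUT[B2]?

Per-block solution:
  B0:   IN=(all ⊤)   OUT=(all ⊤)
  B1:   IN=(all ⊤)   OUT=(all ⊤)
  B2:   IN=(all ⊤)   OUT={f:0; rest ⊤}
  B3:   IN={f:0; rest ⊤}   OUT=(all ⊤)
  B4:   IN=(all ⊤)   OUT={a:0, f:-; rest ⊤}
  B5:   IN={a:0, f:-; rest ⊤}   OUT={a:0, f:0; rest ⊤}

Merge at B2: IN[B2] = OUT[B1] = {a: ⊤, b: ⊤, c: ⊤, d: ⊤, e: ⊤, f: ⊤}
Applying B2's transfer function to that IN value gives OUT[B2] (row B2 above).

Answer: {a: ⊤, b: ⊤, c: ⊤, d: ⊤, e: ⊤, f: 0}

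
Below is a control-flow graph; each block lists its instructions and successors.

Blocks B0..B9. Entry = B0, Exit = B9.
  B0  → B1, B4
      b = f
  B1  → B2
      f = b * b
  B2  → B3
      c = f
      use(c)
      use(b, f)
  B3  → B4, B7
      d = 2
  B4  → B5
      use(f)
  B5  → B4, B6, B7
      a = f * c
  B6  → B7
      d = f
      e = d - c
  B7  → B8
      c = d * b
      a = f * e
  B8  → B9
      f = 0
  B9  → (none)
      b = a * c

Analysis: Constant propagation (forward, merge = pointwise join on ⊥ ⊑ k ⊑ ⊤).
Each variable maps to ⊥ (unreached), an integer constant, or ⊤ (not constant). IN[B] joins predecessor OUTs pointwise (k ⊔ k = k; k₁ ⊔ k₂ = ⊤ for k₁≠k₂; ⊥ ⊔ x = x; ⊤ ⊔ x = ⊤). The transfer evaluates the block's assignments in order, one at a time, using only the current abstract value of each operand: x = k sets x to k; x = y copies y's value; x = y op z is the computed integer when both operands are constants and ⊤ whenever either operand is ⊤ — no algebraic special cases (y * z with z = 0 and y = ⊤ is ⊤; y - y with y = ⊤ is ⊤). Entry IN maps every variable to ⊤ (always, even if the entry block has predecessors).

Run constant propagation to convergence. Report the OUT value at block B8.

Answer: {a: ⊤, b: ⊤, c: ⊤, d: ⊤, e: ⊤, f: 0}

Derivation:
Fixpoint table:
  B0:   IN=(all ⊤)   OUT=(all ⊤)
  B1:   IN=(all ⊤)   OUT=(all ⊤)
  B2:   IN=(all ⊤)   OUT=(all ⊤)
  B3:   IN=(all ⊤)   OUT={d:2; rest ⊤}
  B4:   IN=(all ⊤)   OUT=(all ⊤)
  B5:   IN=(all ⊤)   OUT=(all ⊤)
  B6:   IN=(all ⊤)   OUT=(all ⊤)
  B7:   IN=(all ⊤)   OUT=(all ⊤)
  B8:   IN=(all ⊤)   OUT={f:0; rest ⊤}
  B9:   IN={f:0; rest ⊤}   OUT={f:0; rest ⊤}

Merge at B8: IN[B8] = OUT[B7] = {a: ⊤, b: ⊤, c: ⊤, d: ⊤, e: ⊤, f: ⊤}
Applying B8's transfer function to that IN value gives OUT[B8] (row B8 above).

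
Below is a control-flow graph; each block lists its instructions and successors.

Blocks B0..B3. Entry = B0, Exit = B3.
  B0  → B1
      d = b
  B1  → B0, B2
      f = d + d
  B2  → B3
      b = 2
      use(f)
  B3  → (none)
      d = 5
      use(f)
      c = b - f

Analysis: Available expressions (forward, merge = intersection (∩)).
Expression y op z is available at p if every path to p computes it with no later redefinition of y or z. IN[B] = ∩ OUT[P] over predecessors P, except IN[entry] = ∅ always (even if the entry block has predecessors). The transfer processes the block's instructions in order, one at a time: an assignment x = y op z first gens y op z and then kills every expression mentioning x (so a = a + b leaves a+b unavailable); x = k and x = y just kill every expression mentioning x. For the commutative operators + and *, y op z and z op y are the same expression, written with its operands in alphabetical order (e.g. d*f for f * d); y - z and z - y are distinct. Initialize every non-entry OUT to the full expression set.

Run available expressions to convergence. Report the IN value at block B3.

Answer: {d+d}

Derivation:
Fixpoint table:
  B0:  IN={}  OUT={}
  B1:  IN={}  OUT={d+d}
  B2:  IN={d+d}  OUT={d+d}
  B3:  IN={d+d}  OUT={b-f}

Merge at B3: IN[B3] = OUT[B2] = {d+d}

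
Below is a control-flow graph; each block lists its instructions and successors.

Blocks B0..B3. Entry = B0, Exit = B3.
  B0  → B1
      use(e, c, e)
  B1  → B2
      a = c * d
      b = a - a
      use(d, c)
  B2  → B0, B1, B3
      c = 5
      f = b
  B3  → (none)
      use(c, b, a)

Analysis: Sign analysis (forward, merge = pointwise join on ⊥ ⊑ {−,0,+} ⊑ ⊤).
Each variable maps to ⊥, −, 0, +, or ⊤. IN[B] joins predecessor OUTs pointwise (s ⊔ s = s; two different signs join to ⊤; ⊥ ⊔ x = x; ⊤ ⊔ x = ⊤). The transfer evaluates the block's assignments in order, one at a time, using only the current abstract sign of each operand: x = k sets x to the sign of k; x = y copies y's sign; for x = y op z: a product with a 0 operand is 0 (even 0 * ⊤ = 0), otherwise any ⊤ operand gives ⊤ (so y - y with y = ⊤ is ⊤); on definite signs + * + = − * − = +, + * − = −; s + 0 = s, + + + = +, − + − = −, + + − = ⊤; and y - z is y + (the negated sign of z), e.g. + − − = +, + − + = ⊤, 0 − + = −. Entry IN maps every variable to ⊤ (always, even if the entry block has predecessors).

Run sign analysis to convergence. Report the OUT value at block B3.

Answer: {a: ⊤, b: ⊤, c: +, d: ⊤, e: ⊤, f: ⊤}

Trace:
Per-block solution:
  B0:  IN=(all ⊤)  OUT=(all ⊤)
  B1:  IN=(all ⊤)  OUT=(all ⊤)
  B2:  IN=(all ⊤)  OUT={c:+; rest ⊤}
  B3:  IN={c:+; rest ⊤}  OUT={c:+; rest ⊤}

Merge at B3: IN[B3] = OUT[B2] = {a: ⊤, b: ⊤, c: +, d: ⊤, e: ⊤, f: ⊤}
Applying B3's transfer function to that IN value gives OUT[B3] (row B3 above).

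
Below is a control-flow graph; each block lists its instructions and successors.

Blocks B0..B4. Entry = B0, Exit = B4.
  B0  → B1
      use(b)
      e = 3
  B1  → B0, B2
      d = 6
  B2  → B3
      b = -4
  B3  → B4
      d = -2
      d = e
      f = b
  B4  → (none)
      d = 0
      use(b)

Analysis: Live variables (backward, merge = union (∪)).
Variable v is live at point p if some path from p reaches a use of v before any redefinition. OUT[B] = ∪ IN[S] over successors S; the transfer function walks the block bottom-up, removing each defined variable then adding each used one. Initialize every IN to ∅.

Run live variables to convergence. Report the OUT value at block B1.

Answer: {b, e}

Working:
Fixpoint table:
  B0:   IN={b}   OUT={b, e}
  B1:   IN={b, e}   OUT={b, e}
  B2:   IN={e}   OUT={b, e}
  B3:   IN={b, e}   OUT={b}
  B4:   IN={b}   OUT={}

Merge at B1: OUT[B1] = IN[B0] ⊔ IN[B2] = {b, e}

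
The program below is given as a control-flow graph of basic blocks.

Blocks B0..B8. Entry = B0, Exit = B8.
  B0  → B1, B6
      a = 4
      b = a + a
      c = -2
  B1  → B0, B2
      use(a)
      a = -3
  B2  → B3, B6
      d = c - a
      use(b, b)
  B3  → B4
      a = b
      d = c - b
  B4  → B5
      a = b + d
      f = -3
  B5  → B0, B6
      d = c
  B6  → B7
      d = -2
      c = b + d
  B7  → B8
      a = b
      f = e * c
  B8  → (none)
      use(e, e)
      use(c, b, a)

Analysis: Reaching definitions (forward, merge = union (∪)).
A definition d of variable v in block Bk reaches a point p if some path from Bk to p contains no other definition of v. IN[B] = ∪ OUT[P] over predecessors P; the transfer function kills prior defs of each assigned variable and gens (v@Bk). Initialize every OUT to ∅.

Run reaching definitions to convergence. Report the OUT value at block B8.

Answer: {a@B7, b@B0, c@B6, d@B6, f@B7}

Derivation:
Fixpoint table:
  B0: | IN={a@B1, a@B4, b@B0, c@B0, d@B5, f@B4} | OUT={a@B0, b@B0, c@B0, d@B5, f@B4}
  B1: | IN={a@B0, b@B0, c@B0, d@B5, f@B4} | OUT={a@B1, b@B0, c@B0, d@B5, f@B4}
  B2: | IN={a@B1, b@B0, c@B0, d@B5, f@B4} | OUT={a@B1, b@B0, c@B0, d@B2, f@B4}
  B3: | IN={a@B1, b@B0, c@B0, d@B2, f@B4} | OUT={a@B3, b@B0, c@B0, d@B3, f@B4}
  B4: | IN={a@B3, b@B0, c@B0, d@B3, f@B4} | OUT={a@B4, b@B0, c@B0, d@B3, f@B4}
  B5: | IN={a@B4, b@B0, c@B0, d@B3, f@B4} | OUT={a@B4, b@B0, c@B0, d@B5, f@B4}
  B6: | IN={a@B0, a@B1, a@B4, b@B0, c@B0, d@B2, d@B5, f@B4} | OUT={a@B0, a@B1, a@B4, b@B0, c@B6, d@B6, f@B4}
  B7: | IN={a@B0, a@B1, a@B4, b@B0, c@B6, d@B6, f@B4} | OUT={a@B7, b@B0, c@B6, d@B6, f@B7}
  B8: | IN={a@B7, b@B0, c@B6, d@B6, f@B7} | OUT={a@B7, b@B0, c@B6, d@B6, f@B7}

Merge at B8: IN[B8] = OUT[B7] = {a@B7, b@B0, c@B6, d@B6, f@B7}
Applying B8's transfer function to that IN value gives OUT[B8] (row B8 above).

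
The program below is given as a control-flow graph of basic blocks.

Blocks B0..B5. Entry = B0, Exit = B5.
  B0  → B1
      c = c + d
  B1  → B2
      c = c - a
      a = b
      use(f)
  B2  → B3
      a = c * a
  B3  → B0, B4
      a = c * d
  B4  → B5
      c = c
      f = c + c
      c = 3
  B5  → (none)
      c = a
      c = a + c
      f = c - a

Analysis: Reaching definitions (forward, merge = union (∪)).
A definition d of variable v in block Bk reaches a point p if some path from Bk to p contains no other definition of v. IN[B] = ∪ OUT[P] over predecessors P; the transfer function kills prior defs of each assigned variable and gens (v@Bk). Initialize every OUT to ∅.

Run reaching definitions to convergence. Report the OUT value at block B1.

Fixpoint table:
  B0: | IN={a@B3, c@B1} | OUT={a@B3, c@B0}
  B1: | IN={a@B3, c@B0} | OUT={a@B1, c@B1}
  B2: | IN={a@B1, c@B1} | OUT={a@B2, c@B1}
  B3: | IN={a@B2, c@B1} | OUT={a@B3, c@B1}
  B4: | IN={a@B3, c@B1} | OUT={a@B3, c@B4, f@B4}
  B5: | IN={a@B3, c@B4, f@B4} | OUT={a@B3, c@B5, f@B5}

Merge at B1: IN[B1] = OUT[B0] = {a@B3, c@B0}
Applying B1's transfer function to that IN value gives OUT[B1] (row B1 above).

Answer: {a@B1, c@B1}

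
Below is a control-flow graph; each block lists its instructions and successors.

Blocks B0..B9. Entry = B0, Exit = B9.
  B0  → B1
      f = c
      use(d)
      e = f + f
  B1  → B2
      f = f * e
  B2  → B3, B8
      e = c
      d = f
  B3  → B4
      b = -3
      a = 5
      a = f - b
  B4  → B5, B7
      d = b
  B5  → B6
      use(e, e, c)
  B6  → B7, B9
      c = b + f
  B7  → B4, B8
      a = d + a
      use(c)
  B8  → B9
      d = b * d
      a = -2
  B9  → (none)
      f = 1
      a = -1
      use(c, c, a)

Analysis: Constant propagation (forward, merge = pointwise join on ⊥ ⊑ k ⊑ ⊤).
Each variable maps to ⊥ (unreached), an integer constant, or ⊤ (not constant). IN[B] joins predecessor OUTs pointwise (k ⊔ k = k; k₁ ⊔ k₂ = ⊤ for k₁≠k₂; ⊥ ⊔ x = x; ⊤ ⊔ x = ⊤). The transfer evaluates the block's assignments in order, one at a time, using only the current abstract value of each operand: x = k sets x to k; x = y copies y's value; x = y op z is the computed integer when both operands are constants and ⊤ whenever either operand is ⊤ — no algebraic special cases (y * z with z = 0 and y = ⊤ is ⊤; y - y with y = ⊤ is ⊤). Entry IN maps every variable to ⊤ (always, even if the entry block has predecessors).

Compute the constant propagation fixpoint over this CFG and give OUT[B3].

Converged values:
  B0:  IN=(all ⊤)  OUT=(all ⊤)
  B1:  IN=(all ⊤)  OUT=(all ⊤)
  B2:  IN=(all ⊤)  OUT=(all ⊤)
  B3:  IN=(all ⊤)  OUT={b:-3; rest ⊤}
  B4:  IN={b:-3; rest ⊤}  OUT={b:-3, d:-3; rest ⊤}
  B5:  IN={b:-3, d:-3; rest ⊤}  OUT={b:-3, d:-3; rest ⊤}
  B6:  IN={b:-3, d:-3; rest ⊤}  OUT={b:-3, d:-3; rest ⊤}
  B7:  IN={b:-3, d:-3; rest ⊤}  OUT={b:-3, d:-3; rest ⊤}
  B8:  IN=(all ⊤)  OUT={a:-2; rest ⊤}
  B9:  IN=(all ⊤)  OUT={a:-1, f:1; rest ⊤}

Merge at B3: IN[B3] = OUT[B2] = {a: ⊤, b: ⊤, c: ⊤, d: ⊤, e: ⊤, f: ⊤}
Applying B3's transfer function to that IN value gives OUT[B3] (row B3 above).

Answer: {a: ⊤, b: -3, c: ⊤, d: ⊤, e: ⊤, f: ⊤}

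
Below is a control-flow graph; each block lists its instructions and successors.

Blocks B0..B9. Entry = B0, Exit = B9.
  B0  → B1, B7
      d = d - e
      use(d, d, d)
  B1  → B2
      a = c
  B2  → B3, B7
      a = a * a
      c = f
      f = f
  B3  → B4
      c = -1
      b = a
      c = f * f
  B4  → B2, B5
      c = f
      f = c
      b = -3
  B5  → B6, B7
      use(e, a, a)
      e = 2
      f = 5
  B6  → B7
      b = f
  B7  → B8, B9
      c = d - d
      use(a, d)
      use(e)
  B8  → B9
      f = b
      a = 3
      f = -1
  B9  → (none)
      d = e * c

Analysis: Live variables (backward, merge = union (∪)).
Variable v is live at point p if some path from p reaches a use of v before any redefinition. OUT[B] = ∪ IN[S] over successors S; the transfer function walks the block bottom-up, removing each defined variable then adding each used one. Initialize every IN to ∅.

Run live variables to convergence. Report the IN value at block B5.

Per-block solution:
  B0:   IN={a, b, c, d, e, f}   OUT={a, b, c, d, e, f}
  B1:   IN={b, c, d, e, f}   OUT={a, b, d, e, f}
  B2:   IN={a, b, d, e, f}   OUT={a, b, d, e, f}
  B3:   IN={a, d, e, f}   OUT={a, d, e, f}
  B4:   IN={a, d, e, f}   OUT={a, b, d, e, f}
  B5:   IN={a, b, d, e}   OUT={a, b, d, e, f}
  B6:   IN={a, d, e, f}   OUT={a, b, d, e}
  B7:   IN={a, b, d, e}   OUT={b, c, e}
  B8:   IN={b, c, e}   OUT={c, e}
  B9:   IN={c, e}   OUT={}

Merge at B5: OUT[B5] = IN[B6] ⊔ IN[B7] = {a, b, d, e, f}
Applying B5's transfer function to that OUT value gives IN[B5] (row B5 above).

Answer: {a, b, d, e}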